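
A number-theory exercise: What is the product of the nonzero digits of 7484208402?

7×4×8×4×2×8×4×2 = 114688

114688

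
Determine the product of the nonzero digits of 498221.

4×9×8×2×2×1 = 1152

1152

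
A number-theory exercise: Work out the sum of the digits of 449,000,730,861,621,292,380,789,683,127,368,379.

4+4+9+0+0+0+7+3+0+8+6+1+6+2+1+2+9+2+3+8+0+7+8+9+6+8+3+1+2+7+3+6+8+3+7+9 = 162

162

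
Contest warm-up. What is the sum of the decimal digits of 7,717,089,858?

7+7+1+7+0+8+9+8+5+8 = 60

60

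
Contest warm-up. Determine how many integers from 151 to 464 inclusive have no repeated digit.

The integers in [151, 464] that have no repeated digit: 152, 153, 154, 156, 157, 158, …, 462, 463.
227 qualify.

227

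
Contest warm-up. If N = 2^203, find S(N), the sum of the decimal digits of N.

2^203 = 12855504354071922204335696738729300820177623950262342682411008
Sum of its 62 digits: 239.

239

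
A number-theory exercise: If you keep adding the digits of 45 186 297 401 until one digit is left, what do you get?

4+5+1+8+6+2+9+7+4+0+1 = 47
4+7 = 11
1+1 = 2

2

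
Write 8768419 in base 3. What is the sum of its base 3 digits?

8768419 in base 3 is 121111111000021.
Digit sum: 1+2+1+1+1+1+1+1+1+0+0+0+0+2+1 = 13.

13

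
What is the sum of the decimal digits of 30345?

3+0+3+4+5 = 15

15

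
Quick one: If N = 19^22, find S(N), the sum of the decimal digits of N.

19^22 = 13569980418174090907801371961
Sum of its 29 digits: 127.

127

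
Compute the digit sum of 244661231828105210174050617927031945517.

140

2+4+4+6+6+1+2+3+1+8+2+8+1+0+5+2+1+0+1+7+4+0+5+0+6+1+7+9+2+7+0+3+1+9+4+5+5+1+7 = 140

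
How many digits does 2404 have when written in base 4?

2404 in base 4 is 211210, which has 6 digits.

6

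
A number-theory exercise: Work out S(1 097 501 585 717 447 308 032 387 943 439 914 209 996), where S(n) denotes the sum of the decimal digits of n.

1+0+9+7+5+0+1+5+8+5+7+1+7+4+4+7+3+0+8+0+3+2+3+8+7+9+4+3+4+3+9+9+1+4+2+0+9+9+9+6 = 186

186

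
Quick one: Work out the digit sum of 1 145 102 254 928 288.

62

1+1+4+5+1+0+2+2+5+4+9+2+8+2+8+8 = 62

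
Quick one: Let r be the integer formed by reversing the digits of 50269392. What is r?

Reversing 50269392 gives 29396205.

29396205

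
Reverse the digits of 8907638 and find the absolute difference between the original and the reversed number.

540540

Reverse of 8907638 is 8367098.
|8907638 − 8367098| = 540540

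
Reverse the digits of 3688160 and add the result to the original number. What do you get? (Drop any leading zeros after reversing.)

Reverse of 3688160 is 618863.
3688160 + 618863 = 4307023

4307023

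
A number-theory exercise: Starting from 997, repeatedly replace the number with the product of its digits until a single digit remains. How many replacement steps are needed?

997 → 567 → 210 → 0 (3 steps)

3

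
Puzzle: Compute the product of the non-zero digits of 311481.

3×1×1×4×8×1 = 96

96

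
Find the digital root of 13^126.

The digital root of n equals n mod 9 (or 9 when 9 | n), so we need 13^126 mod 9.
13^126 ≡ 1 (mod 9), so the digital root is 1.

1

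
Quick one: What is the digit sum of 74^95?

806

74^95 = 3775838187392955006454982045559810329840054525767733719975133882810633599545146534032278613605597348559205126404639613172988668361320330529207546661612762809763926621913165594624
Sum of its 178 digits: 806.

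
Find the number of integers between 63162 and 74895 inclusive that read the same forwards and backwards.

The integers in [63162, 74895] that read the same forwards and backwards: 63236, 63336, 63436, 63536, 63636, 63736, …, 74747, 74847.
117 qualify.

117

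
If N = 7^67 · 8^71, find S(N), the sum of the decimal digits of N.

506

7^67 · 8^71 = 5507541234776566033714383799212918177280082384073573480761375554255625004185248554889420704030747942152333379121505632256
Sum of its 121 digits: 506.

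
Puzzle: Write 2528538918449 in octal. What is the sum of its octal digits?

2528538918449 in base 8 is 44627052377061.
Digit sum: 4+4+6+2+7+0+5+2+3+7+7+0+6+1 = 54.

54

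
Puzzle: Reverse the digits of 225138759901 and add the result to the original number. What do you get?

Reverse of 225138759901 is 109957831522.
225138759901 + 109957831522 = 335096591423

335096591423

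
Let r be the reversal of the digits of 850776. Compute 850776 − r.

173718

Reverse of 850776 is 677058.
850776 − 677058 = 173718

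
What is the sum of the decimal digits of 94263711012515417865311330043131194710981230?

146

9+4+2+6+3+7+1+1+0+1+2+5+1+5+4+1+7+8+6+5+3+1+1+3+3+0+0+4+3+1+3+1+1+9+4+7+1+0+9+8+1+2+3+0 = 146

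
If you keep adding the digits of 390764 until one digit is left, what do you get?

2

3+9+0+7+6+4 = 29
2+9 = 11
1+1 = 2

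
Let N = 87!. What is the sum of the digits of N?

87! = 2107757298379527717213600518699389595229783738061356212322972511214654115727593174080683423236414793504734471782400000000000000000000
Sum of its 133 digits: 495.

495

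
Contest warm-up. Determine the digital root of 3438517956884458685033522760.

3+4+3+8+5+1+7+9+5+6+8+8+4+4+5+8+6+8+5+0+3+3+5+2+2+7+6+0 = 135
1+3+5 = 9

9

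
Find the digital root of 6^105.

The digital root of n equals n mod 9 (or 9 when 9 | n), so we need 6^105 mod 9.
6^105 ≡ 0 (mod 9), so the digital root is 9.

9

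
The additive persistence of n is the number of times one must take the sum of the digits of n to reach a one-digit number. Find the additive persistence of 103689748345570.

2

103689748345570 → 70 → 7 (2 steps)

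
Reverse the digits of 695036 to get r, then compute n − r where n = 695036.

64440

Reverse of 695036 is 630596.
695036 − 630596 = 64440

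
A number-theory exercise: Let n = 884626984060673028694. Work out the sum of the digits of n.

106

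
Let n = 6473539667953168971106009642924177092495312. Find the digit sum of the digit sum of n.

First digit sum: 198.
1+9+8 = 18.

18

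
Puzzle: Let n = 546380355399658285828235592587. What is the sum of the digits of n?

5+4+6+3+8+0+3+5+5+3+9+9+6+5+8+2+8+5+8+2+8+2+3+5+5+9+2+5+8+7 = 158

158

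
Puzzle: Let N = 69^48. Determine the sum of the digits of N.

69^48 = 18397395950801915076652060908664927981851936172673385761641096101224912899721670333995841
Sum of its 89 digits: 414.

414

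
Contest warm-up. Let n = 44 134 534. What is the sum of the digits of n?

28

4+4+1+3+4+5+3+4 = 28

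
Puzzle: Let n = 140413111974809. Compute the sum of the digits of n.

53

1+4+0+4+1+3+1+1+1+9+7+4+8+0+9 = 53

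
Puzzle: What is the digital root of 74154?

3

7+4+1+5+4 = 21
2+1 = 3
(Equivalently, 74154 mod 9 = 3.)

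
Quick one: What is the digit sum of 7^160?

655

7^160 = 1643184774938171857917000410556544806341837419599523497069764671233207565562287891877564323818254449486910838997871467298047369612896001
Sum of its 136 digits: 655.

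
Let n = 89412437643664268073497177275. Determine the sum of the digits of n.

8+9+4+1+2+4+3+7+6+4+3+6+6+4+2+6+8+0+7+3+4+9+7+1+7+7+2+7+5 = 142

142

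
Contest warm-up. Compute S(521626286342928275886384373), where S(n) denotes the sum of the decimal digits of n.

130

5+2+1+6+2+6+2+8+6+3+4+2+9+2+8+2+7+5+8+8+6+3+8+4+3+7+3 = 130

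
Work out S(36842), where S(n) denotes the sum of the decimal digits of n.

23

3+6+8+4+2 = 23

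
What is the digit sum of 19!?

45

19! = 121645100408832000
Sum of its 18 digits: 45.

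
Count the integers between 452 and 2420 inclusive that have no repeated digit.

The integers in [452, 2420] that have no repeated digit: 452, 453, 456, 457, 458, 459, …, 2418, 2419.
1084 qualify.

1084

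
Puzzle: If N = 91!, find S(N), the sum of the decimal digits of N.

91! = 135200152767840296255166568759495142147586866476906677791741734597153670771559994765685283954750449427751168336768008192000000000000000000000
Sum of its 141 digits: 594.

594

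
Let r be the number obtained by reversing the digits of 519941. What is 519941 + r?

Reverse of 519941 is 149915.
519941 + 149915 = 669856

669856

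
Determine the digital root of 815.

5

8+1+5 = 14
1+4 = 5
(Equivalently, 815 mod 9 = 5.)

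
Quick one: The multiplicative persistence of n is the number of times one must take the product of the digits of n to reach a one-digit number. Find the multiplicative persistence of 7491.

3

7491 → 252 → 20 → 0 (3 steps)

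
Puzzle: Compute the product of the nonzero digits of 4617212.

4×6×1×7×2×1×2 = 672

672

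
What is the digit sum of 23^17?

92

23^17 = 141050039560662968926103
Sum of its 24 digits: 92.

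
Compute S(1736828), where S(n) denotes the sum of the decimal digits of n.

1+7+3+6+8+2+8 = 35

35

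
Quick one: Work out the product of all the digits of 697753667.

10001880

6×9×7×7×5×3×6×6×7 = 10001880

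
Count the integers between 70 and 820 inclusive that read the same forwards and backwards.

The integers in [70, 820] that read the same forwards and backwards: 77, 88, 99, 101, 111, 121, …, 808, 818.
75 qualify.

75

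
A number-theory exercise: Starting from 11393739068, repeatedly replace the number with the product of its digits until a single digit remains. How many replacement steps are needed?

1

11393739068 → 0 (1 step)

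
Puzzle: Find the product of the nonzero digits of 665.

180

6×6×5 = 180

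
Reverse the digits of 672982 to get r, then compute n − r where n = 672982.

Reverse of 672982 is 289276.
672982 − 289276 = 383706

383706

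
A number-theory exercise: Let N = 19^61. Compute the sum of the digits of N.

388

19^61 = 1009182377334463854299016863304292593457846949666215857593939531658264652789219
Sum of its 79 digits: 388.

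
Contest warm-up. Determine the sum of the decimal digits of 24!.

81

24! = 620448401733239439360000
Sum of its 24 digits: 81.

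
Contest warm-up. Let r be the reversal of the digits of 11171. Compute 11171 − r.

-5940

Reverse of 11171 is 17111.
11171 − 17111 = -5940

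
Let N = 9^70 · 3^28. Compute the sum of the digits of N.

360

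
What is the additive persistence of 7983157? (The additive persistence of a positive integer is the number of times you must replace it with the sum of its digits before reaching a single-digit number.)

7983157 → 40 → 4 (2 steps)

2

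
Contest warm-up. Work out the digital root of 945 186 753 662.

8

9+4+5+1+8+6+7+5+3+6+6+2 = 62
6+2 = 8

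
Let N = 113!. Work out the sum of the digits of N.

113! = 22311927486598136465966070212187151182564399087952213171022161345724023063584214692821047352118139068425569179220877461124773845924561575264739138192463311667200000000000000000000000000
Sum of its 185 digits: 666.

666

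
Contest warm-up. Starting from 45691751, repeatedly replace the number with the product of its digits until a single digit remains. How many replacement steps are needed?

45691751 → 37800 → 0 (2 steps)

2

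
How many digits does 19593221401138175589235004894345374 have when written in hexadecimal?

19593221401138175589235004894345374 in base 16 is 3C60538D07B0674A485C09C8FF89E, which has 29 digits.

29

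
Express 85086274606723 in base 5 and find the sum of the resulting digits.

51

85086274606723 in base 5 is 42123023142244403343.
Digit sum: 4+2+1+2+3+0+2+3+1+4+2+2+4+4+4+0+3+3+4+3 = 51.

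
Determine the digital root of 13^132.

1

The digital root of n equals n mod 9 (or 9 when 9 | n), so we need 13^132 mod 9.
13^132 ≡ 1 (mod 9), so the digital root is 1.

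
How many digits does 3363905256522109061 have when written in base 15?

16

3363905256522109061 in base 15 is 7A36BB56D77CD65B, which has 16 digits.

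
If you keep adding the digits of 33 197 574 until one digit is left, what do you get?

3

3+3+1+9+7+5+7+4 = 39
3+9 = 12
1+2 = 3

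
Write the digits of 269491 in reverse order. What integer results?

194962

Reversing 269491 gives 194962.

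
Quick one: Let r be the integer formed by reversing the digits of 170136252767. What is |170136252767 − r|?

Reverse of 170136252767 is 767252631071.
|170136252767 − 767252631071| = 597116378304

597116378304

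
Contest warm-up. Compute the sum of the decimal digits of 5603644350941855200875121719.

111

5+6+0+3+6+4+4+3+5+0+9+4+1+8+5+5+2+0+0+8+7+5+1+2+1+7+1+9 = 111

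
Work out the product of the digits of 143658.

2880

1×4×3×6×5×8 = 2880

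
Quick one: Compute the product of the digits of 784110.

0

7×8×4×1×1×0 = 0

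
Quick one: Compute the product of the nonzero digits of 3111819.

216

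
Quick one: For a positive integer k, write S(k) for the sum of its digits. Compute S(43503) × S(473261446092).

720

S(43503) = 4+3+5+0+3 = 15.
S(473261446092) = 4+7+3+2+6+1+4+4+6+0+9+2 = 48.
15 · 48 = 720.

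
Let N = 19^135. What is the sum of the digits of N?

19^135 = 42828821928241846954584931984682781692330700255613269873258126497677213994336325247215203358342158687131744496310391196007756401377063266506279898556901549102282850997144699
Sum of its 173 digits: 793.

793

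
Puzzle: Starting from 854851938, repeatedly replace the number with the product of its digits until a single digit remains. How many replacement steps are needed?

2

854851938 → 1382400 → 0 (2 steps)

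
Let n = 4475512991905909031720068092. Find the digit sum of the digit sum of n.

First digit sum: 117.
1+1+7 = 9.

9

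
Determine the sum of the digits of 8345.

8+3+4+5 = 20

20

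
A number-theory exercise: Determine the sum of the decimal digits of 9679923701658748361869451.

134

9+6+7+9+9+2+3+7+0+1+6+5+8+7+4+8+3+6+1+8+6+9+4+5+1 = 134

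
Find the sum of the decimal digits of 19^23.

19^23 = 257829627945307727248226067259
Sum of its 30 digits: 145.

145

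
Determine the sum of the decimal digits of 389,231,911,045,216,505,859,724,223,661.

120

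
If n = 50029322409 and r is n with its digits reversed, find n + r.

140451714414

Reverse of 50029322409 is 90422392005.
50029322409 + 90422392005 = 140451714414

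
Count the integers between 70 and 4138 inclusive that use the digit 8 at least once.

1100

The integers in [70, 4138] that use the digit 8 at least once: 78, 80, 81, 82, 83, 84, …, 4128, 4138.
1100 qualify.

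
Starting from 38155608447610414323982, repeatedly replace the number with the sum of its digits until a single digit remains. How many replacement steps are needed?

3

38155608447610414323982 → 94 → 13 → 4 (3 steps)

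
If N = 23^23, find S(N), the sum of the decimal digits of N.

146

23^23 = 20880467999847912034355032910567
Sum of its 32 digits: 146.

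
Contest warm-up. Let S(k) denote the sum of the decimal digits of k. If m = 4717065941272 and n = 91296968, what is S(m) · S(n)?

S(4717065941272) = 4+7+1+7+0+6+5+9+4+1+2+7+2 = 55.
S(91296968) = 9+1+2+9+6+9+6+8 = 50.
55 · 50 = 2750.

2750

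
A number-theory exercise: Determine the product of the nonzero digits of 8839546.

8×8×3×9×5×4×6 = 207360

207360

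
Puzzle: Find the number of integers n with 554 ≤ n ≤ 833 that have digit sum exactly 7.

The integers in [554, 833] that have digit sum exactly 7: 601, 610, 700.
3 qualify.

3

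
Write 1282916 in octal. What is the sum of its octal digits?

1282916 in base 8 is 4711544.
Digit sum: 4+7+1+1+5+4+4 = 26.

26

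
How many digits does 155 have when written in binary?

155 in base 2 is 10011011, which has 8 digits.

8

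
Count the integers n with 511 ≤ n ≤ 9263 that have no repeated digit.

4533

The integers in [511, 9263] that have no repeated digit: 512, 513, 514, 516, 517, 518, …, 9261, 9263.
4533 qualify.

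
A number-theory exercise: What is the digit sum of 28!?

28! = 304888344611713860501504000000
Sum of its 30 digits: 90.

90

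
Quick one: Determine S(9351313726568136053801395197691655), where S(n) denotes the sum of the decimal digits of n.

152

9+3+5+1+3+1+3+7+2+6+5+6+8+1+3+6+0+5+3+8+0+1+3+9+5+1+9+7+6+9+1+6+5+5 = 152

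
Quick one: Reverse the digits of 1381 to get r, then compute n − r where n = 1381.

Reverse of 1381 is 1831.
1381 − 1831 = -450

-450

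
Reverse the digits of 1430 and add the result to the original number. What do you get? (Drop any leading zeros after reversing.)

1771

Reverse of 1430 is 341.
1430 + 341 = 1771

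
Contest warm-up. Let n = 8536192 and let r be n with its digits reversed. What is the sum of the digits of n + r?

23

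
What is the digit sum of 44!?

216

44! = 2658271574788448768043625811014615890319638528000000000
Sum of its 55 digits: 216.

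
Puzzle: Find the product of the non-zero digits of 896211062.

8×9×6×2×1×1×6×2 = 10368

10368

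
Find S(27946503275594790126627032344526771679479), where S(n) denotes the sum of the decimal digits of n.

194

2+7+9+4+6+5+0+3+2+7+5+5+9+4+7+9+0+1+2+6+6+2+7+0+3+2+3+4+4+5+2+6+7+7+1+6+7+9+4+7+9 = 194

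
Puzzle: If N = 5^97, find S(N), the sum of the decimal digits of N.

5^97 = 63108872417680944432938285222622898373856514808721840381622314453125
Sum of its 68 digits: 293.

293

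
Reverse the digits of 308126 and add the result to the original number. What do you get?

929929

Reverse of 308126 is 621803.
308126 + 621803 = 929929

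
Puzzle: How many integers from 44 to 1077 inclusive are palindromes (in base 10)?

97

The integers in [44, 1077] that are palindromes (in base 10): 44, 55, 66, 77, 88, 99, …, 999, 1001.
97 qualify.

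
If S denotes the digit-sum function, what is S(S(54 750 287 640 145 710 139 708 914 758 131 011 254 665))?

10

First digit sum: 163.
1+6+3 = 10.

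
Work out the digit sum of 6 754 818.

6+7+5+4+8+1+8 = 39

39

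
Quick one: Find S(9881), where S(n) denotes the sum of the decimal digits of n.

26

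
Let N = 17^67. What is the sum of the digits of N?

17^67 = 27547217140113004110781593006840291996645123360044229169316532090500266429898209073
Sum of its 83 digits: 314.

314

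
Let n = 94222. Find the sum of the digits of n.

19

9+4+2+2+2 = 19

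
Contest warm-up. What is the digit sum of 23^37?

23^37 = 242063847902005849254176436075394136454464685331703
Sum of its 51 digits: 212.

212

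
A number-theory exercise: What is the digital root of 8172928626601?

8+1+7+2+9+2+8+6+2+6+6+0+1 = 58
5+8 = 13
1+3 = 4

4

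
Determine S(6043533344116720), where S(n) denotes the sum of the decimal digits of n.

6+0+4+3+5+3+3+3+4+4+1+1+6+7+2+0 = 52

52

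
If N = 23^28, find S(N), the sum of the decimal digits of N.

202

23^28 = 134393854047545109686936775588697536481
Sum of its 39 digits: 202.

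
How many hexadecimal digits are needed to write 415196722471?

10

415196722471 in base 16 is 60ABA73527, which has 10 digits.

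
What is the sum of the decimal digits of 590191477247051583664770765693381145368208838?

212

5+9+0+1+9+1+4+7+7+2+4+7+0+5+1+5+8+3+6+6+4+7+7+0+7+6+5+6+9+3+3+8+1+1+4+5+3+6+8+2+0+8+8+3+8 = 212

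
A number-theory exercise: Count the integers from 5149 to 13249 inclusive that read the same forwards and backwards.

The integers in [5149, 13249] that read the same forwards and backwards: 5225, 5335, 5445, 5555, 5665, 5775, …, 13131, 13231.
81 qualify.

81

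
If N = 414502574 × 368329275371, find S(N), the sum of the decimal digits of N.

82

414502574 × 368329275371 = 152673432720834304954
Sum of its 21 digits: 82.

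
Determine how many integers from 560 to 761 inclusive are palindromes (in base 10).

20

The integers in [560, 761] that are palindromes (in base 10): 565, 575, 585, 595, 606, 616, …, 747, 757.
20 qualify.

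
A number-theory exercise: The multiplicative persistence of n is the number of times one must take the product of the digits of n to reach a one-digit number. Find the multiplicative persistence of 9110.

9110 → 0 (1 step)

1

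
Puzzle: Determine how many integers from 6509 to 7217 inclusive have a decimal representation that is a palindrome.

7

The integers in [6509, 7217] that have a decimal representation that is a palindrome: 6556, 6666, 6776, 6886, 6996, 7007, 7117.
7 qualify.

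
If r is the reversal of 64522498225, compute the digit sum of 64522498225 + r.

Reversal of 64522498225 is 52289422546; 64522498225 + 52289422546 = 116811920771.
Digit sum of 116811920771: 1+1+6+8+1+1+9+2+0+7+7+1 = 44.

44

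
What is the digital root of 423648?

4+2+3+6+4+8 = 27
2+7 = 9

9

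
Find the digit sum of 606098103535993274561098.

6+0+6+0+9+8+1+0+3+5+3+5+9+9+3+2+7+4+5+6+1+0+9+8 = 109

109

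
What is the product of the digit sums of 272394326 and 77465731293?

2052

S(272394326) = 2+7+2+3+9+4+3+2+6 = 38.
S(77465731293) = 7+7+4+6+5+7+3+1+2+9+3 = 54.
38 · 54 = 2052.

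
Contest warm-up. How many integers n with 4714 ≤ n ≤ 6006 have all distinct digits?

662

The integers in [4714, 6006] that have all distinct digits: 4715, 4716, 4718, 4719, 4720, 4721, …, 5986, 5987.
662 qualify.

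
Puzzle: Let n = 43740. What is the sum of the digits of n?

18

4+3+7+4+0 = 18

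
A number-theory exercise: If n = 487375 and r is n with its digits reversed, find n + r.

1061159

Reverse of 487375 is 573784.
487375 + 573784 = 1061159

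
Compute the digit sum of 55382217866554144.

5+5+3+8+2+2+1+7+8+6+6+5+5+4+1+4+4 = 76

76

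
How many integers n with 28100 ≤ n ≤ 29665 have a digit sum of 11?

2

The integers in [28100, 29665] that have a digit sum of 11: 28100, 29000.
2 qualify.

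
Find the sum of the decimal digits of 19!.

45

19! = 121645100408832000
Sum of its 18 digits: 45.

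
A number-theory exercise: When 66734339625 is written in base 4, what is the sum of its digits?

66734339625 in base 4 is 332021223103120221.
Digit sum: 3+3+2+0+2+1+2+2+3+1+0+3+1+2+0+2+2+1 = 30.

30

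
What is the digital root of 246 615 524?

8

2+4+6+6+1+5+5+2+4 = 35
3+5 = 8
(Equivalently, 246 615 524 mod 9 = 8.)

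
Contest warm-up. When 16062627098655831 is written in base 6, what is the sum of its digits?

51

16062627098655831 in base 6 is 422054205004144420503.
Digit sum: 4+2+2+0+5+4+2+0+5+0+0+4+1+4+4+4+2+0+5+0+3 = 51.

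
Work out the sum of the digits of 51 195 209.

5+1+1+9+5+2+0+9 = 32

32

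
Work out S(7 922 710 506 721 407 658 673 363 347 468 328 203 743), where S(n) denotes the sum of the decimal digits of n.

171

7+9+2+2+7+1+0+5+0+6+7+2+1+4+0+7+6+5+8+6+7+3+3+6+3+3+4+7+4+6+8+3+2+8+2+0+3+7+4+3 = 171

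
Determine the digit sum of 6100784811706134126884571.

99

6+1+0+0+7+8+4+8+1+1+7+0+6+1+3+4+1+2+6+8+8+4+5+7+1 = 99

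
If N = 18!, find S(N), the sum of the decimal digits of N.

54

18! = 6402373705728000
Sum of its 16 digits: 54.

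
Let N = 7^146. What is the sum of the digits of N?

517

7^146 = 2422779231080526099722000834398871788804606268104681604592905959020265247411227403401328491417830386450157273478434455433649
Sum of its 124 digits: 517.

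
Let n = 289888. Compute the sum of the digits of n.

2+8+9+8+8+8 = 43

43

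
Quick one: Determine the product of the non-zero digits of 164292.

1×6×4×2×9×2 = 864

864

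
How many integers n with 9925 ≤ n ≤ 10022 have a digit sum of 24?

4

The integers in [9925, 10022] that have a digit sum of 24: 9933, 9942, 9951, 9960.
4 qualify.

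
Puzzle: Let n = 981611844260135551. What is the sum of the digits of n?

9+8+1+6+1+1+8+4+4+2+6+0+1+3+5+5+5+1 = 70

70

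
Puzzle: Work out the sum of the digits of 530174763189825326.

80

5+3+0+1+7+4+7+6+3+1+8+9+8+2+5+3+2+6 = 80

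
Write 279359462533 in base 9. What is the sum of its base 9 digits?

37

279359462533 in base 9 is 881061102244.
Digit sum: 8+8+1+0+6+1+1+0+2+2+4+4 = 37.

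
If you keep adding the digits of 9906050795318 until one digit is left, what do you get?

8

9+9+0+6+0+5+0+7+9+5+3+1+8 = 62
6+2 = 8
(Equivalently, 9906050795318 mod 9 = 8.)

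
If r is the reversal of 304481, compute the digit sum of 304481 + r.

Reversal of 304481 is 184403; 304481 + 184403 = 488884.
Digit sum of 488884: 4+8+8+8+8+4 = 40.

40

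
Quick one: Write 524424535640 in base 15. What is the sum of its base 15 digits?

68

524424535640 in base 15 is D9950328E5.
Digit sum: 13+9+9+5+0+3+2+8+14+5 = 68.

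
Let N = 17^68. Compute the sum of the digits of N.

388

17^68 = 468302691381921069883287081116284963942967097120751895878381045538504529308269554241
Sum of its 84 digits: 388.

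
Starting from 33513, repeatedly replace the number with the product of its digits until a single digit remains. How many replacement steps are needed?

33513 → 135 → 15 → 5 (3 steps)

3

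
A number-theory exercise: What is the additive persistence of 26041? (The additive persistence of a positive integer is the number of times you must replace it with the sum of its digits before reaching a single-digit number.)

26041 → 13 → 4 (2 steps)

2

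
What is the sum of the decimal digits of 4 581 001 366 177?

49

4+5+8+1+0+0+1+3+6+6+1+7+7 = 49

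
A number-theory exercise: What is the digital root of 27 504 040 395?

2+7+5+0+4+0+4+0+3+9+5 = 39
3+9 = 12
1+2 = 3

3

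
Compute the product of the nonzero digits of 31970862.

18144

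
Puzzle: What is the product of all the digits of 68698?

6×8×6×9×8 = 20736

20736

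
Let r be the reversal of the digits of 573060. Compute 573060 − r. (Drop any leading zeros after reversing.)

Reverse of 573060 is 60375.
573060 − 60375 = 512685

512685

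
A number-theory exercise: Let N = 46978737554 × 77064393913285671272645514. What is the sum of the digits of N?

153

46978737554 × 77064393913285671272645514 = 3620387936410322584546330781481432756
Sum of its 37 digits: 153.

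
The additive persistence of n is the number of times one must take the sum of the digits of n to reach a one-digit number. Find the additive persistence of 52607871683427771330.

3

52607871683427771330 → 87 → 15 → 6 (3 steps)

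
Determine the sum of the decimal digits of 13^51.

253

13^51 = 647307989872865201422284359961937038113215496061434545237
Sum of its 57 digits: 253.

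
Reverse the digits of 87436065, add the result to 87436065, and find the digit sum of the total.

Reversal of 87436065 is 56063478; 87436065 + 56063478 = 143499543.
Digit sum of 143499543: 1+4+3+4+9+9+5+4+3 = 42.

42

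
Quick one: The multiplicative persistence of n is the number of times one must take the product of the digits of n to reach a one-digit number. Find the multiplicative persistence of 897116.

897116 → 3024 → 0 (2 steps)

2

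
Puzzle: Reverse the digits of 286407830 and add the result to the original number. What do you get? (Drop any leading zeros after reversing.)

Reverse of 286407830 is 38704682.
286407830 + 38704682 = 325112512

325112512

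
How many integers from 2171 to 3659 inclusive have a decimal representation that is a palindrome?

14

The integers in [2171, 3659] that have a decimal representation that is a palindrome: 2222, 2332, 2442, 2552, 2662, 2772, …, 3443, 3553.
14 qualify.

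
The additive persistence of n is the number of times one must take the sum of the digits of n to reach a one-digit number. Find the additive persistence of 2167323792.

2167323792 → 42 → 6 (2 steps)

2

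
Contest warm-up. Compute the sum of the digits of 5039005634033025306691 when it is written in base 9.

5039005634033025306691 in base 9 is 51042163541101734581041.
Digit sum: 5+1+0+4+2+1+6+3+5+4+1+1+0+1+7+3+4+5+8+1+0+4+1 = 67.

67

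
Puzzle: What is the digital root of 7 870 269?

7+8+7+0+2+6+9 = 39
3+9 = 12
1+2 = 3

3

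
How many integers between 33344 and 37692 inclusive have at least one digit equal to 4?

The integers in [33344, 37692] that have at least one digit equal to 4: 33344, 33345, 33346, 33347, 33348, 33349, …, 37674, 37684.
1961 qualify.

1961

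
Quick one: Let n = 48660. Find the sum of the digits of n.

24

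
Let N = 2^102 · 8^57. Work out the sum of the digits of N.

2^102 · 8^57 = 15177100720513508366558296147058741458143803430094840009779784451085189728165691392
Sum of its 83 digits: 359.

359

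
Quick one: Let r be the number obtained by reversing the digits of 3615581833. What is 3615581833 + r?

6997436996

Reverse of 3615581833 is 3381855163.
3615581833 + 3381855163 = 6997436996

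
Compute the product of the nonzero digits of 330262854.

34560

3×3×2×6×2×8×5×4 = 34560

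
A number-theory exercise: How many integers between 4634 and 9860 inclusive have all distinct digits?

The integers in [4634, 9860] that have all distinct digits: 4635, 4637, 4638, 4639, 4650, 4651, …, 9857, 9860.
2707 qualify.

2707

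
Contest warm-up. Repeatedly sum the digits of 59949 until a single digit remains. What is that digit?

5+9+9+4+9 = 36
3+6 = 9

9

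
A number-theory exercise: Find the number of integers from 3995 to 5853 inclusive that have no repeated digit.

The integers in [3995, 5853] that have no repeated digit: 4012, 4013, 4015, 4016, 4017, 4018, …, 5847, 5849.
931 qualify.

931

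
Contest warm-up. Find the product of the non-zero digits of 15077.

245

1×5×7×7 = 245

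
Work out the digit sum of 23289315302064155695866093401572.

2+3+2+8+9+3+1+5+3+0+2+0+6+4+1+5+5+6+9+5+8+6+6+0+9+3+4+0+1+5+7+2 = 130

130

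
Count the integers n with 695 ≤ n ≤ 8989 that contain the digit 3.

2953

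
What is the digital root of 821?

2

8+2+1 = 11
1+1 = 2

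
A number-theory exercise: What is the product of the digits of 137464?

2016

1×3×7×4×6×4 = 2016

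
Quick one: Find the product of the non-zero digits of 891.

8×9×1 = 72

72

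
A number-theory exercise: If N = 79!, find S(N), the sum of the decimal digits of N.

441

79! = 894618213078297528685144171539831652069808216779571907213868063227837990693501860533361810841010176000000000000000000
Sum of its 117 digits: 441.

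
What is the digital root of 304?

3+0+4 = 7

7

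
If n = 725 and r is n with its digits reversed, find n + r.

Reverse of 725 is 527.
725 + 527 = 1252

1252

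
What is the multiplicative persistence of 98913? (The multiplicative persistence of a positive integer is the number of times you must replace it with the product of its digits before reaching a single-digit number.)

4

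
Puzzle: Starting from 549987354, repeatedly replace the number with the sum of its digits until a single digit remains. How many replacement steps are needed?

549987354 → 54 → 9 (2 steps)

2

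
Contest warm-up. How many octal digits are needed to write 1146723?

7

1146723 in base 8 is 4277543, which has 7 digits.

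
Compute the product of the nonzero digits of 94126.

432

9×4×1×2×6 = 432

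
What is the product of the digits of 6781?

336

6×7×8×1 = 336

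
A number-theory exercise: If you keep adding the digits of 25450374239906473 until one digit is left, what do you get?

1

2+5+4+5+0+3+7+4+2+3+9+9+0+6+4+7+3 = 73
7+3 = 10
1+0 = 1
(Equivalently, 25450374239906473 mod 9 = 1.)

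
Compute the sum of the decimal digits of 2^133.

191

2^133 = 10889035741470030830827987437816582766592
Sum of its 41 digits: 191.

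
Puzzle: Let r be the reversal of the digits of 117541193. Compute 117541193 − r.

-273604518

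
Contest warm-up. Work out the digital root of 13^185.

7

The digital root of n equals n mod 9 (or 9 when 9 | n), so we need 13^185 mod 9.
13^185 ≡ 7 (mod 9), so the digital root is 7.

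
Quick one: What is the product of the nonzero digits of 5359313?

6075

5×3×5×9×3×1×3 = 6075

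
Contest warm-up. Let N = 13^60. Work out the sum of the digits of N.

298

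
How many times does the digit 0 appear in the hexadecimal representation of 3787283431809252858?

1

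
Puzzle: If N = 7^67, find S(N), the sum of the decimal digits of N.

7^67 = 418377847259091645147530834859099334519176045887014771543
Sum of its 57 digits: 268.

268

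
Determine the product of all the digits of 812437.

8×1×2×4×3×7 = 1344

1344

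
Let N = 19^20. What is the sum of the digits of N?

19^20 = 37589973457545958193355601
Sum of its 26 digits: 136.

136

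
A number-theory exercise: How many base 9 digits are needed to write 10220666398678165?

10220666398678165 in base 9 is 54568334414325264, which has 17 digits.

17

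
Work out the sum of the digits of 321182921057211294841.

73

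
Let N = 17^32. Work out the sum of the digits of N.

172

17^32 = 2367911594760467245844106297320951247361
Sum of its 40 digits: 172.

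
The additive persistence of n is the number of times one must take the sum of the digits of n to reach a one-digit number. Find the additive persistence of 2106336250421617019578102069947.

2

2106336250421617019578102069947 → 117 → 9 (2 steps)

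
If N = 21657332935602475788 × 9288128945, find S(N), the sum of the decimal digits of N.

21657332935602475788 × 9288128945 = 201156100910671176380184483660
Sum of its 30 digits: 105.

105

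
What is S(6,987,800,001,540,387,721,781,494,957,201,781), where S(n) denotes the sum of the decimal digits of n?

6+9+8+7+8+0+0+0+0+1+5+4+0+3+8+7+7+2+1+7+8+1+4+9+4+9+5+7+2+0+1+7+8+1 = 149

149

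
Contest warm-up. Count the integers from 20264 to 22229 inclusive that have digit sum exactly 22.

The integers in [20264, 22229] that have digit sum exactly 22: 20299, 20389, 20398, 20479, 20488, 20497, …, 22189, 22198.
84 qualify.

84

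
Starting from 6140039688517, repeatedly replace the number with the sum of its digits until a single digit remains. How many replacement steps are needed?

6140039688517 → 58 → 13 → 4 (3 steps)

3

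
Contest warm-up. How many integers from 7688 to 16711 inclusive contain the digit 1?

The integers in [7688, 16711] that contain the digit 1: 7691, 7701, 7710, 7711, 7712, 7713, …, 16710, 16711.
7312 qualify.

7312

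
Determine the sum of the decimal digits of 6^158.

6^158 = 886946778436934186830497616560421928882787534850018959632774374019764606680883257692427111710276352403511764628751689711616
Sum of its 123 digits: 585.

585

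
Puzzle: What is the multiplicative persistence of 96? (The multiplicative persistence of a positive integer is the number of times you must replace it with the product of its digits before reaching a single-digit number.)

96 → 54 → 20 → 0 (3 steps)

3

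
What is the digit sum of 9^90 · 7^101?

9^90 · 7^101 = 1724756899739050152675754587747397419822512879459756980590161126161340788479042577498978084473426142320424529351763018343937686191813690808402022567792715928529179594557207
Sum of its 172 digits: 819.

819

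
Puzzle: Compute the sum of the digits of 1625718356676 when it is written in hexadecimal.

81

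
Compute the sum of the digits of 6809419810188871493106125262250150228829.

164

6+8+0+9+4+1+9+8+1+0+1+8+8+8+7+1+4+9+3+1+0+6+1+2+5+2+6+2+2+5+0+1+5+0+2+2+8+8+2+9 = 164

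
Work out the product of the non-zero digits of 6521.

6×5×2×1 = 60

60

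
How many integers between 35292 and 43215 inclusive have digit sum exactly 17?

395

The integers in [35292, 43215] that have digit sum exactly 17: 35306, 35315, 35324, 35333, 35342, 35351, …, 43190, 43208.
395 qualify.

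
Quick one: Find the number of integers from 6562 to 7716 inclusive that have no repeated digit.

581

The integers in [6562, 7716] that have no repeated digit: 6570, 6571, 6572, 6573, 6574, 6578, …, 7695, 7698.
581 qualify.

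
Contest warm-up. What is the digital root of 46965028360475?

2

4+6+9+6+5+0+2+8+3+6+0+4+7+5 = 65
6+5 = 11
1+1 = 2
(Equivalently, 46965028360475 mod 9 = 2.)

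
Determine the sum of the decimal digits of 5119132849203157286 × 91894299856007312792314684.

194

5119132849203157286 × 91894299856007312792314684 = 470419129047412001456972650072494448859387624
Sum of its 45 digits: 194.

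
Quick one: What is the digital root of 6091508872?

6+0+9+1+5+0+8+8+7+2 = 46
4+6 = 10
1+0 = 1
(Equivalently, 6091508872 mod 9 = 1.)

1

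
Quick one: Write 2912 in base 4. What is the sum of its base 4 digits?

8

2912 in base 4 is 231200.
Digit sum: 2+3+1+2+0+0 = 8.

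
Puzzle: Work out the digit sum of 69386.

32

6+9+3+8+6 = 32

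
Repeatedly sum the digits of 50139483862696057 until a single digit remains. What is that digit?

1

5+0+1+3+9+4+8+3+8+6+2+6+9+6+0+5+7 = 82
8+2 = 10
1+0 = 1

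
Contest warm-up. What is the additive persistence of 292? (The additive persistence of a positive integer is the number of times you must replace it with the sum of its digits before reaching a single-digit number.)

292 → 13 → 4 (2 steps)

2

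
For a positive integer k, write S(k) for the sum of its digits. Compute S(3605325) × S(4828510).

S(3605325) = 3+6+0+5+3+2+5 = 24.
S(4828510) = 4+8+2+8+5+1+0 = 28.
24 · 28 = 672.

672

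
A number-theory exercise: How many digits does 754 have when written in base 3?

754 in base 3 is 1000221, which has 7 digits.

7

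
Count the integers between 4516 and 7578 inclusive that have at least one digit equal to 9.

The integers in [4516, 7578] that have at least one digit equal to 9: 4519, 4529, 4539, 4549, 4559, 4569, …, 7559, 7569.
819 qualify.

819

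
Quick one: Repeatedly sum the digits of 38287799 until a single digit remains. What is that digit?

3+8+2+8+7+7+9+9 = 53
5+3 = 8
(Equivalently, 38287799 mod 9 = 8.)

8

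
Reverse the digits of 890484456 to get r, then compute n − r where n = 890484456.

236000358

Reverse of 890484456 is 654484098.
890484456 − 654484098 = 236000358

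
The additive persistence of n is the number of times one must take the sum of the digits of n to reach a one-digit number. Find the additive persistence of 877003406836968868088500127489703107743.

877003406836968868088500127489703107743 → 181 → 10 → 1 (3 steps)

3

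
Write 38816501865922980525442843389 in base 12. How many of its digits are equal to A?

1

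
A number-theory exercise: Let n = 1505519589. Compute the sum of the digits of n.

1+5+0+5+5+1+9+5+8+9 = 48

48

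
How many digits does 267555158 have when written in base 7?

10

267555158 in base 7 is 6426116123, which has 10 digits.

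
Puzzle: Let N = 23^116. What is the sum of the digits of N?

646

23^116 = 91291213081743990461429329523755868309620909617632898603149490714621273401805803300364030906122086252168031031258034642003058315756853067598654045139857484961
Sum of its 158 digits: 646.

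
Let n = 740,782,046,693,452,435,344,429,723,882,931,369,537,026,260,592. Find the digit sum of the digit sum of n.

6

First digit sum: 213.
2+1+3 = 6.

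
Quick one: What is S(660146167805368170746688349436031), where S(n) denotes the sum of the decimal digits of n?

147

6+6+0+1+4+6+1+6+7+8+0+5+3+6+8+1+7+0+7+4+6+6+8+8+3+4+9+4+3+6+0+3+1 = 147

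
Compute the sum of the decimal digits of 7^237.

7^237 = 194193855110317524844646547498001227606644615198051483641878918265018097787678389709240558866202543376205545802576404830891213778462980035895383672382441975168263141761567593548927796106413023100511207
Sum of its 201 digits: 892.

892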